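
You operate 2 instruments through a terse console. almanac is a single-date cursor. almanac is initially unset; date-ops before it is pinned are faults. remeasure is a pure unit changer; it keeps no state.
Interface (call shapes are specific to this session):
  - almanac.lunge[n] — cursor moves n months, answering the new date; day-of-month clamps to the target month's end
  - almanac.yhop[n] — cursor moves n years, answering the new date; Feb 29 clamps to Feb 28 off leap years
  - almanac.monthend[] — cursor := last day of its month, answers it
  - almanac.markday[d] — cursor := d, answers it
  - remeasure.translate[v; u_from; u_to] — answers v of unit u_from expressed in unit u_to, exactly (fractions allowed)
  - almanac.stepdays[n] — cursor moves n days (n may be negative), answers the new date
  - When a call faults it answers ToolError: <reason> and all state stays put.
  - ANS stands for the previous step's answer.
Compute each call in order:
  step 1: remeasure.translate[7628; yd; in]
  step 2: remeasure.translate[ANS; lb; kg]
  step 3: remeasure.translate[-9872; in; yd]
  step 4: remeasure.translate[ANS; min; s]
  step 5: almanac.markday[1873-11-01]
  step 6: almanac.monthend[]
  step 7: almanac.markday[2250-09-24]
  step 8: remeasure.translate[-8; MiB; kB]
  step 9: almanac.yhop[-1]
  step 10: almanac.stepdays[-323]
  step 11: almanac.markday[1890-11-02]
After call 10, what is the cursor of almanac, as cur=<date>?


Answer: cur=2248-11-05

Derivation:
-> remeasure.translate(v='7628', u_from='yd', u_to='in')
<- 274608
-> remeasure.translate(v='ANS', u_from='lb', u_to='kg')
<- 778500584631/6250000
-> remeasure.translate(v='-9872', u_from='in', u_to='yd')
<- -2468/9
-> remeasure.translate(v='ANS', u_from='min', u_to='s')
<- -49360/3
-> almanac.markday(d='1873-11-01')
<- 1873-11-01
-> almanac.monthend()
<- 1873-11-30
-> almanac.markday(d='2250-09-24')
<- 2250-09-24
-> remeasure.translate(v='-8', u_from='MiB', u_to='kB')
<- -1048576/125
-> almanac.yhop(n='-1')
<- 2249-09-24
-> almanac.stepdays(n='-323')
<- 2248-11-05
-> almanac.markday(d='1890-11-02')
<- 1890-11-02


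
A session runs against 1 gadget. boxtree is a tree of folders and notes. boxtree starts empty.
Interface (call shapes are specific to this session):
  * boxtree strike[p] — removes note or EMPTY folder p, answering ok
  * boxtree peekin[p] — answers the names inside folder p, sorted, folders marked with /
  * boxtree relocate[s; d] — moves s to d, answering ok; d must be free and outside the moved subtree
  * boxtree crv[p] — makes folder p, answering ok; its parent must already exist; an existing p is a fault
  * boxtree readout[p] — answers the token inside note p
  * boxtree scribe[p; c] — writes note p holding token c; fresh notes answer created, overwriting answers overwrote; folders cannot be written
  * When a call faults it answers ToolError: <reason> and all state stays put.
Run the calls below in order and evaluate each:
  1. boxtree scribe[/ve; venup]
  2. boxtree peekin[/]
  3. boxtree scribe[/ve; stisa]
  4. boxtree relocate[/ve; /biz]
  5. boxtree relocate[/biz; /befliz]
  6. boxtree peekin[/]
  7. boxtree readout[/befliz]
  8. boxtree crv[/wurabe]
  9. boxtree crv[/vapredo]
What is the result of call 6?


Answer: [befliz]

Derivation:
>> boxtree scribe(p=/ve, c=venup)
<< created
>> boxtree peekin(p=/)
<< [ve]
>> boxtree scribe(p=/ve, c=stisa)
<< overwrote
>> boxtree relocate(s=/ve, d=/biz)
<< ok
>> boxtree relocate(s=/biz, d=/befliz)
<< ok
>> boxtree peekin(p=/)
<< [befliz]
>> boxtree readout(p=/befliz)
<< stisa
>> boxtree crv(p=/wurabe)
<< ok
>> boxtree crv(p=/vapredo)
<< ok


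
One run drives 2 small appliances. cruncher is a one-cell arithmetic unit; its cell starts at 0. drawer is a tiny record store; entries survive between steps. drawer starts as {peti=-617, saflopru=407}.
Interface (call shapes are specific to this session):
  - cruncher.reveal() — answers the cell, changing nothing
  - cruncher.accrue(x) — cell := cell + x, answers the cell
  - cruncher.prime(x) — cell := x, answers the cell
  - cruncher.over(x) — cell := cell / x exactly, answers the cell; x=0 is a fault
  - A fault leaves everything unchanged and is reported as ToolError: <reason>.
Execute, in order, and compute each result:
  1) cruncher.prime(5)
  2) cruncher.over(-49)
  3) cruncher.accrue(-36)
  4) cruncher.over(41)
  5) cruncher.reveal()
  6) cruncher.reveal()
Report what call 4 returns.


Step: cruncher.prime[x=5]
Result: 5
Step: cruncher.over[x=-49]
Result: -5/49
Step: cruncher.accrue[x=-36]
Result: -1769/49
Step: cruncher.over[x=41]
Result: -1769/2009
Step: cruncher.reveal[]
Result: -1769/2009
Step: cruncher.reveal[]
Result: -1769/2009

Answer: -1769/2009


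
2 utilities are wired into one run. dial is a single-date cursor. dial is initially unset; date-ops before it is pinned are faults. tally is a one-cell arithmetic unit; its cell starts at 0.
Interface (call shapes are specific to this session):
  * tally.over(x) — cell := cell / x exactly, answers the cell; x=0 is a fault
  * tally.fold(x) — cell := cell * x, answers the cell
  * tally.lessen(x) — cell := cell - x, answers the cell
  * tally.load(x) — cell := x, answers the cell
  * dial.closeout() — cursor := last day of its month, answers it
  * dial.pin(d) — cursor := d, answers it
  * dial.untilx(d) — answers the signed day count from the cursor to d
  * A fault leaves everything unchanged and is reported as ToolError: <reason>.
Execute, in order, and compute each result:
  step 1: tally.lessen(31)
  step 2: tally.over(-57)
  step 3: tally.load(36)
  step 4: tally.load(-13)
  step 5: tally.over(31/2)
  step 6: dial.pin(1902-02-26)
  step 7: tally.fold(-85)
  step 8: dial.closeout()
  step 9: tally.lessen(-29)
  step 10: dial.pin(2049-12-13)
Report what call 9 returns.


Answer: 3109/31

Derivation:
CALL lessen[x=31]
RET  -31
CALL over[x=-57]
RET  31/57
CALL load[x=36]
RET  36
CALL load[x=-13]
RET  -13
CALL over[x=31/2]
RET  -26/31
CALL pin[d=1902-02-26]
RET  1902-02-26
CALL fold[x=-85]
RET  2210/31
CALL closeout[]
RET  1902-02-28
CALL lessen[x=-29]
RET  3109/31
CALL pin[d=2049-12-13]
RET  2049-12-13


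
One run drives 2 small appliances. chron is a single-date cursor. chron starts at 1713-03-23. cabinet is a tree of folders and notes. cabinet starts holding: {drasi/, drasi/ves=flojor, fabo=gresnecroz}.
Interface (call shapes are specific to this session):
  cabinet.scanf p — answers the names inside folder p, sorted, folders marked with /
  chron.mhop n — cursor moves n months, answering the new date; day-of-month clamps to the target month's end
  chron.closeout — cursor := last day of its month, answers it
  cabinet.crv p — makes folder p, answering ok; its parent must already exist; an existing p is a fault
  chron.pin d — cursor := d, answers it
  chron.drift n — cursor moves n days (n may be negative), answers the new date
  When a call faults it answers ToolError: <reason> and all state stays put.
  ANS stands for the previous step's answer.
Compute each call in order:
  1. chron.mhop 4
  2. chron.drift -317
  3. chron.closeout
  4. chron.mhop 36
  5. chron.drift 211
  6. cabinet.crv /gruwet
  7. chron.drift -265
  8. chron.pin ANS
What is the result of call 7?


Answer: 1715-08-07

Derivation:
Step: chron.mhop[n: 4]
Result: 1713-07-23
Step: chron.drift[n: -317]
Result: 1712-09-09
Step: chron.closeout[]
Result: 1712-09-30
Step: chron.mhop[n: 36]
Result: 1715-09-30
Step: chron.drift[n: 211]
Result: 1716-04-28
Step: cabinet.crv[p: /gruwet]
Result: ok
Step: chron.drift[n: -265]
Result: 1715-08-07
Step: chron.pin[d: ANS]
Result: 1715-08-07


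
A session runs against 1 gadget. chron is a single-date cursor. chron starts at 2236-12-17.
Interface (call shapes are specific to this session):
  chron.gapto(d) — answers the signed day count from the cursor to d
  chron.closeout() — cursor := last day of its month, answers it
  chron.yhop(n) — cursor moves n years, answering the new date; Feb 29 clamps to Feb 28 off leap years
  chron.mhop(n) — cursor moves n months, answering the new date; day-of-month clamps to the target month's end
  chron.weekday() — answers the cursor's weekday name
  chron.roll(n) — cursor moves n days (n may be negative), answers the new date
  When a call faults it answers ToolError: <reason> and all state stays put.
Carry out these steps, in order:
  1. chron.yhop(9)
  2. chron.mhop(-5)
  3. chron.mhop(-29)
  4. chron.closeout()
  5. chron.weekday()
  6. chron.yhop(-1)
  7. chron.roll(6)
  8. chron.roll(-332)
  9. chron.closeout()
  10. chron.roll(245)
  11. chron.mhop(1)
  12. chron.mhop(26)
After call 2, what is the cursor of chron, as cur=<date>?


% chron.yhop n='9'
  2245-12-17
% chron.mhop n='-5'
  2245-07-17
% chron.mhop n='-29'
  2243-02-17
% chron.closeout
  2243-02-28
% chron.weekday
  Tuesday
% chron.yhop n='-1'
  2242-02-28
% chron.roll n='6'
  2242-03-06
% chron.roll n='-332'
  2241-04-08
% chron.closeout
  2241-04-30
% chron.roll n='245'
  2241-12-31
% chron.mhop n='1'
  2242-01-31
% chron.mhop n='26'
  2244-03-31

Answer: cur=2245-07-17


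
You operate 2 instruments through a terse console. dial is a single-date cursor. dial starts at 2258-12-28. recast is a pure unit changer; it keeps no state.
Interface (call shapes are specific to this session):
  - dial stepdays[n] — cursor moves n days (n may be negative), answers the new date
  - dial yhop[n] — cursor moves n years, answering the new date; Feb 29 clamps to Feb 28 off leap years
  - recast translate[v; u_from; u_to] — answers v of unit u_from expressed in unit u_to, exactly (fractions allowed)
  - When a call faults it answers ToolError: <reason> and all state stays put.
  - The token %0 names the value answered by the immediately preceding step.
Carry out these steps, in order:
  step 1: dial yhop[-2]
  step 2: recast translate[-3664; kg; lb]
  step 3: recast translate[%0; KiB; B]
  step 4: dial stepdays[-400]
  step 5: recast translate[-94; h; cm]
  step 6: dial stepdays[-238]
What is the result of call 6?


→ dial yhop(n→-2)
← 2256-12-28
→ recast translate(v→-3664, u_from→kg, u_to→lb)
← -366400000000/45359237
→ recast translate(v→%0, u_from→KiB, u_to→B)
← -375193600000000/45359237
→ dial stepdays(n→-400)
← 2255-11-24
→ recast translate(v→-94, u_from→h, u_to→cm)
← ToolError: incompatible units
→ dial stepdays(n→-238)
← 2255-03-31

Answer: 2255-03-31


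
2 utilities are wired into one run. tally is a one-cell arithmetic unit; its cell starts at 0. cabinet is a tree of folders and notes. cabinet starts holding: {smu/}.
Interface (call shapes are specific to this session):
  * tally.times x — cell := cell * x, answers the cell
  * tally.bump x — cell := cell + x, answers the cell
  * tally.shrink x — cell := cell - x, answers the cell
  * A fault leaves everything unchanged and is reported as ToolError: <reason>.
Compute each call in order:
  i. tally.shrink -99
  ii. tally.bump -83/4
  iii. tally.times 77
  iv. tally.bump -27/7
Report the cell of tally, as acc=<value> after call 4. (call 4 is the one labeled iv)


Answer: acc=168599/28

Derivation:
Do: shrink[x='-99']
See: 99
Do: bump[x='-83/4']
See: 313/4
Do: times[x='77']
See: 24101/4
Do: bump[x='-27/7']
See: 168599/28


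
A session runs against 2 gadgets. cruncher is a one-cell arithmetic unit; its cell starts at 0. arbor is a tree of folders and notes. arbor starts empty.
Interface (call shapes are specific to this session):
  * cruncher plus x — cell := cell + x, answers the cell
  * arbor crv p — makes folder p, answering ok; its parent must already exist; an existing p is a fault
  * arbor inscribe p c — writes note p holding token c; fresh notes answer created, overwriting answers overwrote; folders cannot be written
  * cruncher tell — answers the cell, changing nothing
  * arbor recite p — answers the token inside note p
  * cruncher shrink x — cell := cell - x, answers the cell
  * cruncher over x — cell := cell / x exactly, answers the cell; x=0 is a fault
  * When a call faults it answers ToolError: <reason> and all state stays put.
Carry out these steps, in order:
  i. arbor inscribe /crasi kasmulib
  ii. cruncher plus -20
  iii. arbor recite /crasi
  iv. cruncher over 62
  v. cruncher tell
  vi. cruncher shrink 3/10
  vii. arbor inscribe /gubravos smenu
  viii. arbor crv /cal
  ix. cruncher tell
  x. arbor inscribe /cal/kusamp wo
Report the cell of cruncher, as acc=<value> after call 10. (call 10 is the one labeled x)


~$ arbor inscribe p: /crasi c: kasmulib
  created
~$ cruncher plus x: -20
  -20
~$ arbor recite p: /crasi
  kasmulib
~$ cruncher over x: 62
  -10/31
~$ cruncher tell
  -10/31
~$ cruncher shrink x: 3/10
  -193/310
~$ arbor inscribe p: /gubravos c: smenu
  created
~$ arbor crv p: /cal
  ok
~$ cruncher tell
  -193/310
~$ arbor inscribe p: /cal/kusamp c: wo
  created

Answer: acc=-193/310


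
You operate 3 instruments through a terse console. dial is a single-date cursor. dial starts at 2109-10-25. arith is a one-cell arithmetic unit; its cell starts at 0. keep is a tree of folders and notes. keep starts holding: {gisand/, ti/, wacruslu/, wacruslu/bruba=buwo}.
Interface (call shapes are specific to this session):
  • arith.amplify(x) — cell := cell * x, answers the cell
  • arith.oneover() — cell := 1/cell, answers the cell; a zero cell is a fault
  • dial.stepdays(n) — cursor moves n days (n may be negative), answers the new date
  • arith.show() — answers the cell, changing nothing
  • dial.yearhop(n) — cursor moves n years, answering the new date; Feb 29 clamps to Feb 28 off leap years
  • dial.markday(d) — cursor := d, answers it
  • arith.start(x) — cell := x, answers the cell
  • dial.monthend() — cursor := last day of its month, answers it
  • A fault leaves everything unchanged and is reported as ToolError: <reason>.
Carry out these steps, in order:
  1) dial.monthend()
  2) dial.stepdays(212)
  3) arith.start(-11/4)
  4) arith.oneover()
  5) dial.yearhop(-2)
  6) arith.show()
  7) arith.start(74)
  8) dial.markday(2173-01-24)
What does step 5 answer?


Answer: 2108-05-31

Derivation:
Calling dial.monthend: 2109-10-31.
I call dial.stepdays(n='212'), → 2110-05-31.
I run arith.start(x='-11/4'), and see -11/4.
Using arith.oneover, — result: -4/11.
Invoking dial.yearhop(n='-2'), → 2108-05-31.
Then arith.show(), → -4/11.
I use arith.start(x='74'), and observe 74.
Next I call dial.markday(d='2173-01-24'), and see 2173-01-24.


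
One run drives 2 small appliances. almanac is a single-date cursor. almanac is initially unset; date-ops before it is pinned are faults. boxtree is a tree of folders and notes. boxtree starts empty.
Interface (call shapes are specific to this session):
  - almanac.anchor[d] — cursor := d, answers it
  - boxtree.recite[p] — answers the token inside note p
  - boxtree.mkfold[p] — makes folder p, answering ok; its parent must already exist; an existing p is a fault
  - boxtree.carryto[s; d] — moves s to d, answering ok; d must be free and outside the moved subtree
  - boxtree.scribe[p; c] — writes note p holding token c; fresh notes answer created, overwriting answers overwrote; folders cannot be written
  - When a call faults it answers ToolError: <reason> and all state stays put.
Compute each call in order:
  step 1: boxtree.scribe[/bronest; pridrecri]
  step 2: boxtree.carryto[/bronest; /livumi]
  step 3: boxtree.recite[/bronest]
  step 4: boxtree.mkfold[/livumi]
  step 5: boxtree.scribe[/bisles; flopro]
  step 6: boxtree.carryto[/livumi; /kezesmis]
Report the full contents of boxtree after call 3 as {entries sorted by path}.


Answer: {livumi=pridrecri}

Derivation:
·→ scribe(p→/bronest, c→pridrecri)
·← created
·→ carryto(s→/bronest, d→/livumi)
·← ok
·→ recite(p→/bronest)
·← ToolError: not found
·→ mkfold(p→/livumi)
·← ToolError: exists
·→ scribe(p→/bisles, c→flopro)
·← created
·→ carryto(s→/livumi, d→/kezesmis)
·← ok


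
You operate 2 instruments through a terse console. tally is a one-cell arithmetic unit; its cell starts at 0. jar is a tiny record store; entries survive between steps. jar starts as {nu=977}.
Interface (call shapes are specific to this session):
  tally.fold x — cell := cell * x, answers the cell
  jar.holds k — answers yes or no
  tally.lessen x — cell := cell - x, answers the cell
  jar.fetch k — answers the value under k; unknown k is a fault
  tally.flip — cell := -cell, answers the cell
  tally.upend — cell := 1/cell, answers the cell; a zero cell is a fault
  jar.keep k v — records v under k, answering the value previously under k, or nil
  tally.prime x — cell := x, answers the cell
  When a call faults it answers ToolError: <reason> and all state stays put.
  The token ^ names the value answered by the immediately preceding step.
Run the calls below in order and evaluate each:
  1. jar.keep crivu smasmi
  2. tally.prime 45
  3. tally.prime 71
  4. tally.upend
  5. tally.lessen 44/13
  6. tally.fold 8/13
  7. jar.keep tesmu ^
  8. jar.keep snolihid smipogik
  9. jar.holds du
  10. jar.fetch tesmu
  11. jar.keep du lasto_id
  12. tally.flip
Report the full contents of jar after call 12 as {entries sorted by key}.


Answer: {crivu=smasmi, du=lasto_id, nu=977, snolihid=smipogik, tesmu=-24888/11999}

Derivation:
% jar.keep k: crivu v: smasmi
[out] nil
% tally.prime x: 45
[out] 45
% tally.prime x: 71
[out] 71
% tally.upend
[out] 1/71
% tally.lessen x: 44/13
[out] -3111/923
% tally.fold x: 8/13
[out] -24888/11999
% jar.keep k: tesmu v: ^
[out] nil
% jar.keep k: snolihid v: smipogik
[out] nil
% jar.holds k: du
[out] no
% jar.fetch k: tesmu
[out] -24888/11999
% jar.keep k: du v: lasto_id
[out] nil
% tally.flip
[out] 24888/11999


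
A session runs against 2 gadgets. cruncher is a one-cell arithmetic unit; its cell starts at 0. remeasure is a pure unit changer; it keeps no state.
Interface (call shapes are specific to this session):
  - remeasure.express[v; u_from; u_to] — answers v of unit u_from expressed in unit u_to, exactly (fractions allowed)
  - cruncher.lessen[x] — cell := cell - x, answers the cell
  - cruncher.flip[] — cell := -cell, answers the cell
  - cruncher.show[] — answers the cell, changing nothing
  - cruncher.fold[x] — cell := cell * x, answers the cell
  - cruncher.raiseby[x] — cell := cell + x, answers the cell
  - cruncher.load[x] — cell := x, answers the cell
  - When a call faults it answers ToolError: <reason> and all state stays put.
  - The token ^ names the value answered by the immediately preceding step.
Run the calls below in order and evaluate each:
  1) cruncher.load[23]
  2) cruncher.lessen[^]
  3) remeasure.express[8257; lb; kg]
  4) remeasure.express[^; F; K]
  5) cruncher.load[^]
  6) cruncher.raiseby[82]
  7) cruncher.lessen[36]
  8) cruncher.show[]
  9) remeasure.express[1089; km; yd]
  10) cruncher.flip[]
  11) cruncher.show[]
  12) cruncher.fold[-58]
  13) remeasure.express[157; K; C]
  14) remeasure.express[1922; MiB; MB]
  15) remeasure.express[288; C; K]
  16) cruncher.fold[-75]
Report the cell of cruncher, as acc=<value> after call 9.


I use cruncher.load on x='23', yielding 23.
Next I call cruncher.lessen on x='^', — result: 0.
I try remeasure.express on v='8257', u_from='lb', u_to='kg', yielding 374531219909/100000000.
Next I call remeasure.express on v='^', u_from='F', u_to='K', which returns 140166073303/60000000.
Next I call cruncher.load on x='^', yielding 140166073303/60000000.
Using cruncher.raiseby on x='82', yielding 145086073303/60000000.
I run cruncher.lessen on x='36', and observe 142926073303/60000000.
Invoking cruncher.show(), and observe 142926073303/60000000.
I run remeasure.express on v='1089', u_from='km', u_to='yd', → 151250000/127.
I call cruncher.flip, which returns -142926073303/60000000.
I invoke cruncher.show, giving -142926073303/60000000.
Using cruncher.fold on x='-58', — result: 4144856125787/30000000.
Invoking remeasure.express on v='157', u_from='K', u_to='C', giving -2323/20.
I call remeasure.express on v='1922', u_from='MiB', u_to='MB', yielding 31490048/15625.
Invoking remeasure.express on v='288', u_from='C', u_to='K', — result: 11223/20.
I try cruncher.fold on x='-75', which returns -4144856125787/400000.

Answer: acc=142926073303/60000000


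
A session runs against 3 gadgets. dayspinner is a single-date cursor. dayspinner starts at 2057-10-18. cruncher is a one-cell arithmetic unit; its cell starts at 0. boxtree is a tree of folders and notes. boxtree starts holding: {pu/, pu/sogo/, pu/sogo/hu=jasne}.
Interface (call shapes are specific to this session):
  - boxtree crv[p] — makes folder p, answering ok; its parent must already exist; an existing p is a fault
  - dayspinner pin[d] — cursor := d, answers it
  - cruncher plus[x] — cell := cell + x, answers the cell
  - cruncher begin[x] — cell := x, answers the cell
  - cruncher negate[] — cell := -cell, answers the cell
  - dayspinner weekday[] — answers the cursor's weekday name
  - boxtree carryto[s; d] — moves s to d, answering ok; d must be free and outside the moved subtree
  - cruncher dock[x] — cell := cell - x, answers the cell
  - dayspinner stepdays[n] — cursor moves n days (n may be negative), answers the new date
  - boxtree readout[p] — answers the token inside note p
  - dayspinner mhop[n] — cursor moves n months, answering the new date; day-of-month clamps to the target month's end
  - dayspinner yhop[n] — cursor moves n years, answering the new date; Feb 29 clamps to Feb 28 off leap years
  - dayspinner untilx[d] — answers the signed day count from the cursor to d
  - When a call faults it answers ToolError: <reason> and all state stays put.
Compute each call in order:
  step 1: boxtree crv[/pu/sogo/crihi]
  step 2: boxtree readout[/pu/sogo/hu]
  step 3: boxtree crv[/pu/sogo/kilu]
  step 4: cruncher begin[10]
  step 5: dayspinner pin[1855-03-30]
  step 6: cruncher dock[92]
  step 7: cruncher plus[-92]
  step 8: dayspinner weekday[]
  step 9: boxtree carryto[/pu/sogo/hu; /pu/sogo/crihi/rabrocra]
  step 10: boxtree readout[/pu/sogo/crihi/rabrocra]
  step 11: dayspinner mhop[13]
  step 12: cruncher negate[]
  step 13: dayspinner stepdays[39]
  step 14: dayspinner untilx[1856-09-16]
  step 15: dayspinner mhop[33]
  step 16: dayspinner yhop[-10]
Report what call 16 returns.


$ boxtree crv p→/pu/sogo/crihi
= ok
$ boxtree readout p→/pu/sogo/hu
= jasne
$ boxtree crv p→/pu/sogo/kilu
= ok
$ cruncher begin x→10
= 10
$ dayspinner pin d→1855-03-30
= 1855-03-30
$ cruncher dock x→92
= -82
$ cruncher plus x→-92
= -174
$ dayspinner weekday
= Friday
$ boxtree carryto s→/pu/sogo/hu d→/pu/sogo/crihi/rabrocra
= ok
$ boxtree readout p→/pu/sogo/crihi/rabrocra
= jasne
$ dayspinner mhop n→13
= 1856-04-30
$ cruncher negate
= 174
$ dayspinner stepdays n→39
= 1856-06-08
$ dayspinner untilx d→1856-09-16
= 100
$ dayspinner mhop n→33
= 1859-03-08
$ dayspinner yhop n→-10
= 1849-03-08

Answer: 1849-03-08


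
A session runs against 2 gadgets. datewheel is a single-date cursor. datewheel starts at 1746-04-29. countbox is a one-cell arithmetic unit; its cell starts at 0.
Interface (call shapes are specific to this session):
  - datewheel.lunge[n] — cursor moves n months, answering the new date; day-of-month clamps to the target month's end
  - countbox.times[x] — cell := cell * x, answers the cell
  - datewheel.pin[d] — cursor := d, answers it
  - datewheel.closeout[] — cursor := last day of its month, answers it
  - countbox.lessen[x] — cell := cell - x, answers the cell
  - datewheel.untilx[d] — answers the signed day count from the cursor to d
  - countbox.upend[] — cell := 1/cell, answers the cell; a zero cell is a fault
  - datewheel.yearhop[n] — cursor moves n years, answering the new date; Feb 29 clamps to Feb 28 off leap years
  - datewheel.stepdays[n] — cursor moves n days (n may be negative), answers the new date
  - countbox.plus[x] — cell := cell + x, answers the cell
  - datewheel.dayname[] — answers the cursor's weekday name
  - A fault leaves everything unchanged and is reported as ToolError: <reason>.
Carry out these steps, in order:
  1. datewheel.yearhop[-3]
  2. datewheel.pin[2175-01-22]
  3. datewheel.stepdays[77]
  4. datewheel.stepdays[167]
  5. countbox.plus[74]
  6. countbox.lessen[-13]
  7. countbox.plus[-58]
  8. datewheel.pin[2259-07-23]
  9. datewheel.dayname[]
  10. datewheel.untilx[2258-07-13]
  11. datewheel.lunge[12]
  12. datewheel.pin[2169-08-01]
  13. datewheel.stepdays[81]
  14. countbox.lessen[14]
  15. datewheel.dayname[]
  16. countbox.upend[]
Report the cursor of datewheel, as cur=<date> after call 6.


Answer: cur=2175-09-23

Derivation:
$ datewheel.yearhop n=-3
  1743-04-29
$ datewheel.pin d=2175-01-22
  2175-01-22
$ datewheel.stepdays n=77
  2175-04-09
$ datewheel.stepdays n=167
  2175-09-23
$ countbox.plus x=74
  74
$ countbox.lessen x=-13
  87
$ countbox.plus x=-58
  29
$ datewheel.pin d=2259-07-23
  2259-07-23
$ datewheel.dayname
  Saturday
$ datewheel.untilx d=2258-07-13
  -375
$ datewheel.lunge n=12
  2260-07-23
$ datewheel.pin d=2169-08-01
  2169-08-01
$ datewheel.stepdays n=81
  2169-10-21
$ countbox.lessen x=14
  15
$ datewheel.dayname
  Saturday
$ countbox.upend
  1/15


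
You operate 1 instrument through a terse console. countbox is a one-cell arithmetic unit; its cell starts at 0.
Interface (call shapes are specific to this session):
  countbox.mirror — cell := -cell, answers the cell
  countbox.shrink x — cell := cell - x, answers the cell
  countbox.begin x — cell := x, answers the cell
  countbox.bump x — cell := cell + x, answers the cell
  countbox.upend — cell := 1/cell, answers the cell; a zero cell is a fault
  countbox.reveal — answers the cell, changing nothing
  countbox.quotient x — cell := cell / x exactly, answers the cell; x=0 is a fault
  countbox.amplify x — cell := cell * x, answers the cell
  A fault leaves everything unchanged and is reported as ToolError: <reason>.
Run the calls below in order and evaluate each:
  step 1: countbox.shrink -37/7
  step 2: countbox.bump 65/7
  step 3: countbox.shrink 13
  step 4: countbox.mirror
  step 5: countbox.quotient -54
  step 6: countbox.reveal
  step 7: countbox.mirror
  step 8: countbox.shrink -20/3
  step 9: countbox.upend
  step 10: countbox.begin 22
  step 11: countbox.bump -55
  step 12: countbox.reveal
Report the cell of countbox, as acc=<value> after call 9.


Calling countbox.shrink(-37/7), and observe 37/7.
I invoke countbox.bump(65/7), — result: 102/7.
I try countbox.shrink(13), giving 11/7.
I use countbox.mirror, and see -11/7.
Using countbox.quotient(-54), giving 11/378.
Using countbox.reveal, giving 11/378.
Next I call countbox.mirror(), giving -11/378.
Using countbox.shrink(-20/3), yielding 2509/378.
Calling countbox.upend(), → 378/2509.
I call countbox.begin(22), → 22.
Calling countbox.bump(-55), giving -33.
Using countbox.reveal(), yielding -33.

Answer: acc=378/2509


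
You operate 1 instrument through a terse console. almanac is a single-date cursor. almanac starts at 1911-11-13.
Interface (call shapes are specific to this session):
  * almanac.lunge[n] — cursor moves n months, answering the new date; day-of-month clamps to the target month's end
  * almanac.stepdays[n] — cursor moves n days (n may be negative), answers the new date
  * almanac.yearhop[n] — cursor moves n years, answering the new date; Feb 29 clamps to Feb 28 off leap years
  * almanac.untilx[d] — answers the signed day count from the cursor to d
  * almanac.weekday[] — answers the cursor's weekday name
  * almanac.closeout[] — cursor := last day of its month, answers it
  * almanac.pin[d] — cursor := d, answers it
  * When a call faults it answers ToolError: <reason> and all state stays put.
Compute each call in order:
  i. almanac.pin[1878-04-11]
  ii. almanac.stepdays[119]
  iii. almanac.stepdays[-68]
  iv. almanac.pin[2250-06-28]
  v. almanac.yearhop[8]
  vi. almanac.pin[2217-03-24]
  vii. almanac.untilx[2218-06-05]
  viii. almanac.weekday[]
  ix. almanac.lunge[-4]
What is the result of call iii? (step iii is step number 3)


Answer: 1878-06-01

Derivation:
-> pin(d='1878-04-11')
<- 1878-04-11
-> stepdays(n='119')
<- 1878-08-08
-> stepdays(n='-68')
<- 1878-06-01
-> pin(d='2250-06-28')
<- 2250-06-28
-> yearhop(n='8')
<- 2258-06-28
-> pin(d='2217-03-24')
<- 2217-03-24
-> untilx(d='2218-06-05')
<- 438
-> weekday()
<- Monday
-> lunge(n='-4')
<- 2216-11-24


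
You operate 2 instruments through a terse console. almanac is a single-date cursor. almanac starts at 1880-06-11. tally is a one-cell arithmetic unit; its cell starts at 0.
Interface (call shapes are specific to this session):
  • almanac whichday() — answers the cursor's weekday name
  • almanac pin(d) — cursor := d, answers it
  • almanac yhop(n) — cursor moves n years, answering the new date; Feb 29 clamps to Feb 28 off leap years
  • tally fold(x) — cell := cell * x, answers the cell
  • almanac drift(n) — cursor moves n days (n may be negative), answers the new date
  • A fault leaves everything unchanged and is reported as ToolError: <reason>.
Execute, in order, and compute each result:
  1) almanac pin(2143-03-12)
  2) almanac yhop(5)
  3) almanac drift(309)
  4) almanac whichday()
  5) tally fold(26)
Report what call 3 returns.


$ almanac pin d='2143-03-12'
[out] 2143-03-12
$ almanac yhop n='5'
[out] 2148-03-12
$ almanac drift n='309'
[out] 2149-01-15
$ almanac whichday
[out] Wednesday
$ tally fold x='26'
[out] 0

Answer: 2149-01-15


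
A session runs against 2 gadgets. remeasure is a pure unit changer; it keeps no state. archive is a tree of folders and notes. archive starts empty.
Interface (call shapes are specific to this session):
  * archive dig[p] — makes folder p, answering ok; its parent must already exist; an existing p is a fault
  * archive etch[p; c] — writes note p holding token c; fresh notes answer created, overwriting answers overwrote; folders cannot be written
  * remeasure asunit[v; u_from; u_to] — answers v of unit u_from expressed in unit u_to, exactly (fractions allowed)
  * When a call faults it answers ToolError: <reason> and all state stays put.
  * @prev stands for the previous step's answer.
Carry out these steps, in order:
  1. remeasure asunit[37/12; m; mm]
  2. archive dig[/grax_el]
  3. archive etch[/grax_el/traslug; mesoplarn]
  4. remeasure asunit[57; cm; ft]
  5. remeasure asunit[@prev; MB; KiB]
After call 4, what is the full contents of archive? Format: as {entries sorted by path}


Answer: {grax_el/, grax_el/traslug=mesoplarn}

Derivation:
>> remeasure asunit(v: 37/12, u_from: m, u_to: mm)
<< 9250/3
>> archive dig(p: /grax_el)
<< ok
>> archive etch(p: /grax_el/traslug, c: mesoplarn)
<< created
>> remeasure asunit(v: 57, u_from: cm, u_to: ft)
<< 475/254
>> remeasure asunit(v: @prev, u_from: MB, u_to: KiB)
<< 7421875/4064


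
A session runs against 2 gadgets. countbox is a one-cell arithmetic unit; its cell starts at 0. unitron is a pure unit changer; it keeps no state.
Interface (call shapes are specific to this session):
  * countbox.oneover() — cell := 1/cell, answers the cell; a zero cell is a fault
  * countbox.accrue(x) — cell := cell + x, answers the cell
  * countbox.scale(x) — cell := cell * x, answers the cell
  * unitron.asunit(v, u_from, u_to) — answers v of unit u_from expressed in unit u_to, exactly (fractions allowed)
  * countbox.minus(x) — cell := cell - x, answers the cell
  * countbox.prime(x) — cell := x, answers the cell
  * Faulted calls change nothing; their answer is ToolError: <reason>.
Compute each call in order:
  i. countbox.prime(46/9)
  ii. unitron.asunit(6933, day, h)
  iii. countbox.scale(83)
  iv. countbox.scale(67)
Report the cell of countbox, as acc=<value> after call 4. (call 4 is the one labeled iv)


[in] countbox.prime 46/9
= 46/9
[in] unitron.asunit 6933 day h
= 166392
[in] countbox.scale 83
= 3818/9
[in] countbox.scale 67
= 255806/9

Answer: acc=255806/9


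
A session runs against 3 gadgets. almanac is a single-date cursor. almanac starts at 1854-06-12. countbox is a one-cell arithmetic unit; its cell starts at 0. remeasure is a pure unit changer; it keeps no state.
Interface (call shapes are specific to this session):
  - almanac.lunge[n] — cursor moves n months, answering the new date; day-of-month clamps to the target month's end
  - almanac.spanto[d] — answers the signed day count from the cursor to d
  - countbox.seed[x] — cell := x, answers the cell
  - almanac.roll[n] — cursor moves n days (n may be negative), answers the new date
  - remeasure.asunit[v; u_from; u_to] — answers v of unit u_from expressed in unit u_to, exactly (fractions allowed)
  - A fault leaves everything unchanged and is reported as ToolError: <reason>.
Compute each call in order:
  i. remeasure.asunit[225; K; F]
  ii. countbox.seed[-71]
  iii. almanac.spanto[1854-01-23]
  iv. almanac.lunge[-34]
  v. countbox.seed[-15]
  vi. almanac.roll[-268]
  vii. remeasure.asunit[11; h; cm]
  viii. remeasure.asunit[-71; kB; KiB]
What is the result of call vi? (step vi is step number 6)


Answer: 1850-11-17

Derivation:
Then remeasure.asunit passing v: 225, u_from: K, u_to: F, and see -5467/100.
I use countbox.seed passing x: -71, and see -71.
Then almanac.spanto passing d: 1854-01-23, giving -140.
Using almanac.lunge passing n: -34, and see 1851-08-12.
Calling countbox.seed passing x: -15, yielding -15.
I use almanac.roll passing n: -268, → 1850-11-17.
I use remeasure.asunit passing v: 11, u_from: h, u_to: cm, which returns ToolError: incompatible units.
Calling remeasure.asunit passing v: -71, u_from: kB, u_to: KiB, giving -8875/128.


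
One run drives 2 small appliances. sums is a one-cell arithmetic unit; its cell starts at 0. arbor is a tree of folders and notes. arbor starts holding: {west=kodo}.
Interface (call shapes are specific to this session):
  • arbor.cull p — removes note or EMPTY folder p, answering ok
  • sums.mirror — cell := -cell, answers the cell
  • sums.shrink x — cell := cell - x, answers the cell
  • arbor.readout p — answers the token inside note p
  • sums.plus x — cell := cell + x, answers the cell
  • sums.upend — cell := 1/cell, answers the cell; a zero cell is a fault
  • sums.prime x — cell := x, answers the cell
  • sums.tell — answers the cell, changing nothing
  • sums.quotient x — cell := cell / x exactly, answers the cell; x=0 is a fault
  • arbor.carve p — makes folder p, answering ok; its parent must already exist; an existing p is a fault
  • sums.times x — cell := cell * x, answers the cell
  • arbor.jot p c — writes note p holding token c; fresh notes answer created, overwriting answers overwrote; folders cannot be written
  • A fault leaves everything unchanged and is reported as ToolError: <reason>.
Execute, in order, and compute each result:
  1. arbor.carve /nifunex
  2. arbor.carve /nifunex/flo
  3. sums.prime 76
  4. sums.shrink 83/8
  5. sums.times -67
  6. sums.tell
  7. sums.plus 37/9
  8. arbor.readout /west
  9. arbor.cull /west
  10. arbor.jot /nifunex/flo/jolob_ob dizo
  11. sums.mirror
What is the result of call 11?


Answer: 316279/72

Derivation:
// 1. carve(p=/nifunex) ~> ok
// 2. carve(p=/nifunex/flo) ~> ok
// 3. prime(x=76) ~> 76
// 4. shrink(x=83/8) ~> 525/8
// 5. times(x=-67) ~> -35175/8
// 6. tell() ~> -35175/8
// 7. plus(x=37/9) ~> -316279/72
// 8. readout(p=/west) ~> kodo
// 9. cull(p=/west) ~> ok
// 10. jot(p=/nifunex/flo/jolob_ob, c=dizo) ~> created
// 11. mirror() ~> 316279/72


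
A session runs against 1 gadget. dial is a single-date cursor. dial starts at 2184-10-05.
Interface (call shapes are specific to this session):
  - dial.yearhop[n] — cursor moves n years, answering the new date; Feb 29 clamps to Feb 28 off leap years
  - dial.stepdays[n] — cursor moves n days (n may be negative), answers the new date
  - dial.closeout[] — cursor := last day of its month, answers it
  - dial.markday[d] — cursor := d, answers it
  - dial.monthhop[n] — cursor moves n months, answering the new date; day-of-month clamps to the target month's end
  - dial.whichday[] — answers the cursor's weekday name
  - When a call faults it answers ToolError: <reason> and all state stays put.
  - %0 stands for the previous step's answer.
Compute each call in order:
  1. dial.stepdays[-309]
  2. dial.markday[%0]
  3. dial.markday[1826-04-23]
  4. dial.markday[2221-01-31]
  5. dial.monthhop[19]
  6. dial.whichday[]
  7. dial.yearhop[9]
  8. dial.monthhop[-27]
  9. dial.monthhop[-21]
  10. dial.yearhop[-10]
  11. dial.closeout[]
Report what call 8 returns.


==> dial.stepdays(n=-309)
<== 2183-12-01
==> dial.markday(d=%0)
<== 2183-12-01
==> dial.markday(d=1826-04-23)
<== 1826-04-23
==> dial.markday(d=2221-01-31)
<== 2221-01-31
==> dial.monthhop(n=19)
<== 2222-08-31
==> dial.whichday()
<== Saturday
==> dial.yearhop(n=9)
<== 2231-08-31
==> dial.monthhop(n=-27)
<== 2229-05-31
==> dial.monthhop(n=-21)
<== 2227-08-31
==> dial.yearhop(n=-10)
<== 2217-08-31
==> dial.closeout()
<== 2217-08-31

Answer: 2229-05-31


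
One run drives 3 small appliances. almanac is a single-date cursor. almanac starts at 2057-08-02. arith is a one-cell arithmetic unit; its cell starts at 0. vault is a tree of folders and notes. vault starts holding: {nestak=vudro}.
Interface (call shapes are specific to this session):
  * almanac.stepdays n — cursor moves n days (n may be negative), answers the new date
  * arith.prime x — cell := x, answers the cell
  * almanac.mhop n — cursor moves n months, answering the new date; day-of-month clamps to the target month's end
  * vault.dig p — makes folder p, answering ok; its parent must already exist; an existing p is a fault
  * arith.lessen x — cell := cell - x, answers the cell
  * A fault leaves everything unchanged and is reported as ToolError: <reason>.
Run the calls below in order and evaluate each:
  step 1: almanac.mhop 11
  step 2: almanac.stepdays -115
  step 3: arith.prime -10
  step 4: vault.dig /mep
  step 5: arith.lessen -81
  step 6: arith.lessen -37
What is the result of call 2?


Answer: 2058-03-09

Derivation:
-> almanac.mhop(n='11')
<- 2058-07-02
-> almanac.stepdays(n='-115')
<- 2058-03-09
-> arith.prime(x='-10')
<- -10
-> vault.dig(p='/mep')
<- ok
-> arith.lessen(x='-81')
<- 71
-> arith.lessen(x='-37')
<- 108


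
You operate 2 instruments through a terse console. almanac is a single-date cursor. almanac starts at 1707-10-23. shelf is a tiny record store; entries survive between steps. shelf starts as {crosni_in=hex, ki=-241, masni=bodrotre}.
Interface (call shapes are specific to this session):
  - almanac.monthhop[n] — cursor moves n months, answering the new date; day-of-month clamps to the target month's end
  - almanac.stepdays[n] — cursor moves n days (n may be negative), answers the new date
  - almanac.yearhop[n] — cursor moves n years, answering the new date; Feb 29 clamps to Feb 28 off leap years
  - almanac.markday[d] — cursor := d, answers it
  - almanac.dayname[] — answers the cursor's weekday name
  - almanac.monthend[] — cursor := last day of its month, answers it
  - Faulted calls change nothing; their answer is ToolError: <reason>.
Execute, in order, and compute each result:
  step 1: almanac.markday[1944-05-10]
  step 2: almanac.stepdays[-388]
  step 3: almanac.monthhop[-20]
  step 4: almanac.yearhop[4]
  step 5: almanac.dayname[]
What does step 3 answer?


·→ markday(d='1944-05-10')
·← 1944-05-10
·→ stepdays(n='-388')
·← 1943-04-18
·→ monthhop(n='-20')
·← 1941-08-18
·→ yearhop(n='4')
·← 1945-08-18
·→ dayname()
·← Saturday

Answer: 1941-08-18


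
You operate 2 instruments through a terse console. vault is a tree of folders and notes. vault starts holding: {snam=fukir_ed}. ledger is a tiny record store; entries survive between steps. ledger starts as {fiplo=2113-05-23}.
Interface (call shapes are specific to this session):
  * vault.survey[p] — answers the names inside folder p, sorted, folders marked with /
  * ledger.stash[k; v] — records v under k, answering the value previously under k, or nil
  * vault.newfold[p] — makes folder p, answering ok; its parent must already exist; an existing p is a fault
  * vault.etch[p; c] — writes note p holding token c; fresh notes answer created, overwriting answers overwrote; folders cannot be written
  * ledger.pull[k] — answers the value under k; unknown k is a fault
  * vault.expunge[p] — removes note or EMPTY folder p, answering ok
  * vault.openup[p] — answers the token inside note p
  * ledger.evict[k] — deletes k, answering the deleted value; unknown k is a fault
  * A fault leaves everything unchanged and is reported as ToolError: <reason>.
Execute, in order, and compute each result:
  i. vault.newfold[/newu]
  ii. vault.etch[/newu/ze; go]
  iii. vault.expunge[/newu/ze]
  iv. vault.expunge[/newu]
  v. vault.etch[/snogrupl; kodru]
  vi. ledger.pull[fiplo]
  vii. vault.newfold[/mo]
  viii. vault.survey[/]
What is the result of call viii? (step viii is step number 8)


Then vault.newfold on p='/newu', and get ok.
Invoking vault.etch on p='/newu/ze', c='go', and see created.
I call vault.expunge on p='/newu/ze', and see ok.
Calling vault.expunge on p='/newu': ok.
Using vault.etch on p='/snogrupl', c='kodru', → created.
Calling ledger.pull on k='fiplo', and see 2113-05-23.
Calling vault.newfold on p='/mo': ok.
Calling vault.survey on p='/', giving [mo/, snam, snogrupl].

Answer: [mo/, snam, snogrupl]
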